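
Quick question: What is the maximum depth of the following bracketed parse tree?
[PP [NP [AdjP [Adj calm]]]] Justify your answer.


Count bracket nesting levels:
'[' at pos 0: depth = 1
'[' at pos 4: depth = 2
'[' at pos 8: depth = 3
'[' at pos 14: depth = 4
Maximum depth reached: 4

4


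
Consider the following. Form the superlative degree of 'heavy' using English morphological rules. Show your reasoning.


Apply superlative formation (consonant + y: change y to i, add -est): 'heavy' -> 'heaviest'.

heaviest


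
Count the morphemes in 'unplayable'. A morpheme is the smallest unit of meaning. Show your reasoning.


Decomposition: un- (prefix) + play (root) + -able (suffix) = 3 morpheme(s)

3 morphemes


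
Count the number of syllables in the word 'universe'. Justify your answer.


Break 'universe' into syllables: u-ni-verse -> u | ni | verse = 3 syllables

3 syllables


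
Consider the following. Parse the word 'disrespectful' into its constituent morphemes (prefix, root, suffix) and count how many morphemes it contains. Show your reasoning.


Step 1: Identify prefix: 'dis' (meaning: not/apart)
Step 2: Identify root: 'respect'
Step 3: Identify suffix(es): 'ful'
Decomposition: dis- (prefix: not/apart) + respect (root) + -ful (suffix: full of)
Total morphemes: 3

3 morphemes (dis- (prefix: not/apart) + respect (root) + -ful (suffix: full of))


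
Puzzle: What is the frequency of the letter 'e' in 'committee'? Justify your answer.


Letter 'e' in 'committee': found at position(s) 8, 9 = 2 occurrence(s).

2


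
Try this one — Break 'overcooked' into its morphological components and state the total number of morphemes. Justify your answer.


Step 1: Identify prefix: 'over' (meaning: excessively)
Step 2: Identify root: 'cook'
Step 3: Identify suffix(es): 'ed'
Decomposition: over- (prefix: excessively) + cook (root) + -ed (suffix: past)
Total morphemes: 3

3 morphemes (over- (prefix: excessively) + cook (root) + -ed (suffix: past))


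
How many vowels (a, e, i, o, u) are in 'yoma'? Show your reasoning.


Vowels in 'yoma': o, a = 2 vowels.

2


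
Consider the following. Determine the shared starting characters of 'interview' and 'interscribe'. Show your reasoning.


Compare from the start: 5 characters match: 'inter'. Mismatch at position 6: 'v' vs 's'.

inter


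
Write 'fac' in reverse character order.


Reverse 'fac' character by character: 'caf'.

caf


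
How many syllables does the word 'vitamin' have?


Break 'vitamin' into syllables: vi-ta-min -> vi | ta | min = 3 syllables

3 syllables


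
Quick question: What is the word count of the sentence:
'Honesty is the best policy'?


Split into words: Honesty | is | the | best | policy = 5 words.

5


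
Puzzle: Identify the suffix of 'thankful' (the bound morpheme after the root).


The word 'thankful' = 'thank' (root) + '-ful' (suffix). The suffix is '-ful'.

ful


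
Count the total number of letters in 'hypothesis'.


Spell out 'hypothesis' and number each letter: h(1), y(2), p(3), o(4), t(5), h(6), e(7), s(8), i(9), s(10). Total: 10 letters.

10


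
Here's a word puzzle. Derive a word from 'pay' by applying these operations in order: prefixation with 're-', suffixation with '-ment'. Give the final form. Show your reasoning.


Step 1: Add prefix 're-' to 'pay' = 'repay'
Step 2: Add suffix '-ment' to 'repay' = 'repayment'

repayment


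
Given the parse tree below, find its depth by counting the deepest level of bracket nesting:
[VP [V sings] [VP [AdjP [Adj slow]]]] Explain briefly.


Count bracket nesting levels:
'[' at pos 0: depth = 1
'[' at pos 4: depth = 2
'[' at pos 14: depth = 2
'[' at pos 18: depth = 3
'[' at pos 24: depth = 4
Maximum depth reached: 4

4


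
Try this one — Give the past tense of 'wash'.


Apply rule: Add -ed. 'wash' becomes 'washed'.

washed


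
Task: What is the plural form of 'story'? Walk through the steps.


Apply rule: Change -y to -ies (consonant + y). 'story' becomes 'stories'.

stories


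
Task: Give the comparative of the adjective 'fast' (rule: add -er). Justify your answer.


Apply comparative formation (add -er): 'fast' -> 'faster'.

faster


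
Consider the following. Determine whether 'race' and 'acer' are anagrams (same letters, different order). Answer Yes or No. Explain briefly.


Sorted letters of 'race': 'acer'
Sorted letters of 'acer': 'acer'
They match.

Yes


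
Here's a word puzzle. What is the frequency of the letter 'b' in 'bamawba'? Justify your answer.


Letter 'b' in 'bamawba': found at position(s) 1, 6 = 2 occurrence(s).

2


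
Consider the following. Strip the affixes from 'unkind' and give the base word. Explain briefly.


Remove prefix 'un' from 'unkind' to get root 'kind'.

kind


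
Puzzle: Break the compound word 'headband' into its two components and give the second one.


Split 'headband' into 'head' + 'band'. The second part is 'band'.

band


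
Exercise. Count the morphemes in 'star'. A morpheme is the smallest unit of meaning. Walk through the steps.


Decomposition: star (free morpheme) = 1 morpheme(s)

1 morphemes


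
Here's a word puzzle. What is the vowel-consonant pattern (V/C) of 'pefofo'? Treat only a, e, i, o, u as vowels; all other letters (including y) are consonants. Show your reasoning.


Letter mapping: p = C, e = V, f = C, o = V, f = C, o = V.

CVCVCV


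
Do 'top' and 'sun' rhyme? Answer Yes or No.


Rime (stressed vowel + following sounds) of 'top': -op = /ɒp/
Rime of 'sun': -un = /ʌn/
/ɒp/ and /ʌn/ are different ending sounds, so the words do not rhyme.

No


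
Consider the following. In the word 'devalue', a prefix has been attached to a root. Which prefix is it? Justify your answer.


The word 'devalue' = 'de' (prefix) + 'value' (root). The prefix is 'de'.

de


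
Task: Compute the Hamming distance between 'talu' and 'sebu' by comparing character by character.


Alignment:
Position 1: 't' vs 's' = DIFFER
Position 2: 'a' vs 'e' = DIFFER
Position 3: 'l' vs 'b' = DIFFER
Position 4: 'u' vs 'u' = match
Total differences: 3

3


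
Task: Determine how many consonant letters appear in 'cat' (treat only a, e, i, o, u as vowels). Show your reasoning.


Consonants in 'cat': c, t = 2 consonants.

2


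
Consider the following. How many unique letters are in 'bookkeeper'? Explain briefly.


Unique letters in 'bookkeeper': {b, e, k, o, p, r} = 6 distinct letters.

6


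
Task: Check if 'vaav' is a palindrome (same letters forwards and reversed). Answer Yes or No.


Forward: 'vaav'
Reversed: 'vaav'
They are identical.

Yes


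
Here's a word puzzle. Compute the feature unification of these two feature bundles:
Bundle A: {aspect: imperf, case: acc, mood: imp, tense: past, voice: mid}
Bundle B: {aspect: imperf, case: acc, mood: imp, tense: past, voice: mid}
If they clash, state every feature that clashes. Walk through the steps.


Compare features:
aspect: A=imperf vs B=imperf -> unified: imperf
case: A=acc vs B=acc -> unified: acc
mood: A=imp vs B=imp -> unified: imp
tense: A=past vs B=past -> unified: past
voice: A=mid vs B=mid -> unified: mid
No clashes found.

Unified: {aspect: imperf, case: acc, mood: imp, tense: past, voice: mid}


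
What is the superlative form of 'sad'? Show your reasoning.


Apply superlative formation (double final consonant, add -est): 'sad' -> 'saddest'.

saddest


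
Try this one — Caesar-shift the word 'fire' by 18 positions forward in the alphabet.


Shift each letter by 18: f -> x, i -> a, r -> j, e -> w. Result: 'xajw'.

xajw


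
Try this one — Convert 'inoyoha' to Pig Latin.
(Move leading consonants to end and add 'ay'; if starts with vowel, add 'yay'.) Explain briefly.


'inoyoha' starts with a vowel, so add 'yay': 'inoyohayay'.

inoyohayay


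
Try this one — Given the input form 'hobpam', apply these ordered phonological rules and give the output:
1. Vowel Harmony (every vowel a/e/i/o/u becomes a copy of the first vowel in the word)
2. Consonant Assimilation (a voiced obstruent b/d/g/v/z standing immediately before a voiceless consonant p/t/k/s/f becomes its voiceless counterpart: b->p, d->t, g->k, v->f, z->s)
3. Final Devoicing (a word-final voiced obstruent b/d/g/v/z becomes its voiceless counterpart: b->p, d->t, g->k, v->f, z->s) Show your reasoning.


Starting form: 'hobpam'
Rule 1: Vowel Harmony: all vowels become 'o' (matching first vowel). 'hobpam' -> 'hobpom'
Rule 2: Consonant Assimilation: voiced obstruent before voiceless consonant becomes voiceless ('bp' -> 'pp'). 'hobpom' -> 'hoppom'
Rule 3: Final Devoicing: final consonant 'm' is not one of the voiced obstruents b/d/g/v/z. No change.
Final form: 'hoppom'

hoppom


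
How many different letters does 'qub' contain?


Unique letters in 'qub': {b, q, u} = 3 distinct letters.

3


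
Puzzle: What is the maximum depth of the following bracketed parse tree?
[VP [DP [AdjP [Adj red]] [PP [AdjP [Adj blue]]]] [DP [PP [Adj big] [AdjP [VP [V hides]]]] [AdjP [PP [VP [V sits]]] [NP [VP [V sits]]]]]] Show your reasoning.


Count bracket nesting levels:
'[' at pos 0: depth = 1
'[' at pos 4: depth = 2
'[' at pos 8: depth = 3
'[' at pos 14: depth = 4
'[' at pos 25: depth = 3
'[' at pos 29: depth = 4
'[' at pos 35: depth = 5
'[' at pos 49: depth = 2
'[' at pos 53: depth = 3
'[' at pos 57: depth = 4
'[' at pos 67: depth = 4
'[' at pos 73: depth = 5
'[' at pos 77: depth = 6
'[' at pos 90: depth = 3
'[' at pos 96: depth = 4
'[' at pos 100: depth = 5
'[' at pos 104: depth = 6
'[' at pos 115: depth = 4
'[' at pos 119: depth = 5
'[' at pos 123: depth = 6
Maximum depth reached: 6

6


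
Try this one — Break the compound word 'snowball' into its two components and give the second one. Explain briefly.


Split 'snowball' into 'snow' + 'ball'. The second part is 'ball'.

ball


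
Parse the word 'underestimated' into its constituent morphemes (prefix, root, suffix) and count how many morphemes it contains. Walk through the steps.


Step 1: Identify prefix: 'under' (meaning: beneath/insufficient)
Step 2: Identify root: 'estimate'
Step 3: Identify suffix(es): 'ed'
Decomposition: under- (prefix: beneath/insufficient) + estimate (root) + -ed (suffix: past)
Total morphemes: 3

3 morphemes (under- (prefix: beneath/insufficient) + estimate (root) + -ed (suffix: past))


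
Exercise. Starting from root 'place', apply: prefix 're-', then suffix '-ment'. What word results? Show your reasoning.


Step 1: Add prefix 're-' to 'place' = 'replace'
Step 2: Add suffix '-ment' to 'replace' = 'replacement'

replacement


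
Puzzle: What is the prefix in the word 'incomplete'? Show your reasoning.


The word 'incomplete' = 'in' (prefix) + 'complete' (root). The prefix is 'in'.

in


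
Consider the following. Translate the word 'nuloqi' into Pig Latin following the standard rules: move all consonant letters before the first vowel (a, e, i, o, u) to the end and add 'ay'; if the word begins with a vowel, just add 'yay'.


'nuloqi': move consonant cluster 'n' to end and add 'ay': 'uloqinay'.

uloqinay


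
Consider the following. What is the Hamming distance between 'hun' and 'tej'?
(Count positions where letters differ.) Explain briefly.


Alignment:
Position 1: 'h' vs 't' = DIFFER
Position 2: 'u' vs 'e' = DIFFER
Position 3: 'n' vs 'j' = DIFFER
Total differences: 3

3


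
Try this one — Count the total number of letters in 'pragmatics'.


Spell out 'pragmatics' and number each letter: p(1), r(2), a(3), g(4), m(5), a(6), t(7), i(8), c(9), s(10). Total: 10 letters.

10


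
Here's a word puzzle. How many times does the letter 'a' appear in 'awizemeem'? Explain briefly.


Letter 'a' in 'awizemeem': found at position(s) 1 = 1 occurrence(s).

1


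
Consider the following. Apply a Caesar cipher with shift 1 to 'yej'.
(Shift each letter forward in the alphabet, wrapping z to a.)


Shift each letter by 1: y -> z, e -> f, j -> k. Result: 'zfk'.

zfk


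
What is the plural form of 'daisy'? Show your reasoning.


Apply rule: Change -y to -ies (consonant + y). 'daisy' becomes 'daisies'.

daisies


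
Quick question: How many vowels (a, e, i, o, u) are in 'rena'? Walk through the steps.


Vowels in 'rena': e, a = 2 vowels.

2


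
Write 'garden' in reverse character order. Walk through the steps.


Reverse 'garden' character by character: 'nedrag'.

nedrag


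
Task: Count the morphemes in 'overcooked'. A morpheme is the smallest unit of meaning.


Decomposition: over- (prefix) + cook (root) + -ed (suffix) = 3 morpheme(s)

3 morphemes


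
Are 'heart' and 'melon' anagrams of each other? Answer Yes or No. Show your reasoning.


Sorted letters of 'heart': 'aehrt'
Sorted letters of 'melon': 'elmno'
They do not match.

No


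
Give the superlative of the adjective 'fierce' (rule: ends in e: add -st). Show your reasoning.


Apply superlative formation (ends in e: add -st): 'fierce' -> 'fiercest'.

fiercest


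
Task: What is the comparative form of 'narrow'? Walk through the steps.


Apply comparative formation (add -er): 'narrow' -> 'narrower'.

narrower


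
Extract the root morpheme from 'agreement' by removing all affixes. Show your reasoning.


Remove suffix '-ment' from 'agreement' to get root 'agree'.

agree


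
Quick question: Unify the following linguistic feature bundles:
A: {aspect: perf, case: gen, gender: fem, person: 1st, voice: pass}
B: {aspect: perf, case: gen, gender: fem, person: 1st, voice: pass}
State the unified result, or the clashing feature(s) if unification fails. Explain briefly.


Compare features:
aspect: A=perf vs B=perf -> unified: perf
case: A=gen vs B=gen -> unified: gen
gender: A=fem vs B=fem -> unified: fem
person: A=1st vs B=1st -> unified: 1st
voice: A=pass vs B=pass -> unified: pass
No clashes found.

Unified: {aspect: perf, case: gen, gender: fem, person: 1st, voice: pass}


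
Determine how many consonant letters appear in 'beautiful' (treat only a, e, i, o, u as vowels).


Consonants in 'beautiful': b, t, f, l = 4 consonants.

4


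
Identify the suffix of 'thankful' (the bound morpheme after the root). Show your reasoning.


The word 'thankful' = 'thank' (root) + '-ful' (suffix). The suffix is '-ful'.

ful


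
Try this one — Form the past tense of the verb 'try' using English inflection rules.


Apply rule: Change -y to -ied. 'try' becomes 'tried'.

tried


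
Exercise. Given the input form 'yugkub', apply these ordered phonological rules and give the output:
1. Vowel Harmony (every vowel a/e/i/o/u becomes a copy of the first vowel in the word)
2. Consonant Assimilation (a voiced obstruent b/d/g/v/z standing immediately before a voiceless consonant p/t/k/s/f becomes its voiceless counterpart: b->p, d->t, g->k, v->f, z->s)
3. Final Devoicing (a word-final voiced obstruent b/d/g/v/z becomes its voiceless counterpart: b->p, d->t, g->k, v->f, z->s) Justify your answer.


Starting form: 'yugkub'
Rule 1: Vowel Harmony: all vowels already match. No change.
Rule 2: Consonant Assimilation: voiced obstruent before voiceless consonant becomes voiceless ('gk' -> 'kk'). 'yugkub' -> 'yukkub'
Rule 3: Final Devoicing: word-final voiced obstruent 'b' becomes voiceless 'p'. 'yukkub' -> 'yukkup'
Final form: 'yukkup'

yukkup


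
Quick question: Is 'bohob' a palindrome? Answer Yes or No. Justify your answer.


Forward: 'bohob'
Reversed: 'bohob'
They are identical.

Yes


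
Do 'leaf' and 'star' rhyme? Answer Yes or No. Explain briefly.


Rime (stressed vowel + following sounds) of 'leaf': -eaf = /iːf/
Rime of 'star': -ar = /ɑːr/
/iːf/ and /ɑːr/ are different ending sounds, so the words do not rhyme.

No


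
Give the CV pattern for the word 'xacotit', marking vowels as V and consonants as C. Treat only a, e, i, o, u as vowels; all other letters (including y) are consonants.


Letter mapping: x = C, a = V, c = C, o = V, t = C, i = V, t = C.

CVCVCVC


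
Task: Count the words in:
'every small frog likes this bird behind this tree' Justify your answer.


Split into words: every | small | frog | likes | this | bird | behind | this | tree = 9 words.

9


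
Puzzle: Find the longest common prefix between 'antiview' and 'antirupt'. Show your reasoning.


Compare from the start: 4 characters match: 'anti'. Mismatch at position 5: 'v' vs 'r'.

anti


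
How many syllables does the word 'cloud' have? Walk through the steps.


Break 'cloud' into syllables: cloud -> cloud = 1 syllable

1 syllable


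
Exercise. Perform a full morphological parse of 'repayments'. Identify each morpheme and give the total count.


Step 1: Identify prefix: 're' (meaning: again)
Step 2: Identify root: 'pay'
Step 3: Identify suffix(es): 'ment, s'
Decomposition: re- (prefix: again) + pay (root) + -ment (suffix: action/result) + -s (plural)
Total morphemes: 4

4 morphemes (re- (prefix: again) + pay (root) + -ment (suffix: action/result) + -s (plural))


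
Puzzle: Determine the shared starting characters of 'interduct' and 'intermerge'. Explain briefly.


Compare from the start: 5 characters match: 'inter'. Mismatch at position 6: 'd' vs 'm'.

inter


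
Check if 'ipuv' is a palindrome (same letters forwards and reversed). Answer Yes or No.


Forward: 'ipuv'
Reversed: 'vupi'
They differ.

No


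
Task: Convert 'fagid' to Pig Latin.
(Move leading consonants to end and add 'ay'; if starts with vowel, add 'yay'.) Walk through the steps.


'fagid': move consonant cluster 'f' to end and add 'ay': 'agidfay'.

agidfay


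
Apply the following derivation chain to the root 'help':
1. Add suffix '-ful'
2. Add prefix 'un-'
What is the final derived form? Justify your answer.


Step 1: Add suffix '-ful' to 'help' = 'helpful'
Step 2: Add prefix 'un-' to 'helpful' = 'unhelpful'

unhelpful


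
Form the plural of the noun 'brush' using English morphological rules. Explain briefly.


Apply rule: Add -es (sibilant/fricative ending). 'brush' becomes 'brushes'.

brushes


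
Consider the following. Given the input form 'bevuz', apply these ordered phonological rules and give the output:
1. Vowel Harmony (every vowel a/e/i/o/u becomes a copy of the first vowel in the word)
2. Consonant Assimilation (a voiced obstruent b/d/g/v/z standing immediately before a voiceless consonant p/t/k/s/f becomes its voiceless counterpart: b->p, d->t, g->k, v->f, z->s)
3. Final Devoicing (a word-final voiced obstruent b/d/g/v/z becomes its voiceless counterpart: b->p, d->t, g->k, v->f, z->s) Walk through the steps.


Starting form: 'bevuz'
Rule 1: Vowel Harmony: all vowels become 'e' (matching first vowel). 'bevuz' -> 'bevez'
Rule 2: Consonant Assimilation: no voiced obstruent (b/d/g/v/z) stands immediately before a voiceless consonant (p/t/k/s/f). No change.
Rule 3: Final Devoicing: word-final voiced obstruent 'z' becomes voiceless 's'. 'bevez' -> 'beves'
Final form: 'beves'

beves


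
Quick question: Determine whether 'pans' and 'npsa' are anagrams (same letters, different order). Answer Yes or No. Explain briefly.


Sorted letters of 'pans': 'anps'
Sorted letters of 'npsa': 'anps'
They match.

Yes


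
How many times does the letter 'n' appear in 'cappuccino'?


Letter 'n' in 'cappuccino': found at position(s) 9 = 1 occurrence(s).

1


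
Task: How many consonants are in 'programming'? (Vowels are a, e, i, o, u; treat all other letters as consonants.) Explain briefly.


Consonants in 'programming': p, r, g, r, m, m, n, g = 8 consonants.

8


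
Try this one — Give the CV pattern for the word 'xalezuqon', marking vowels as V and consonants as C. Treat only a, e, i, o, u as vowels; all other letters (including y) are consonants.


Letter mapping: x = C, a = V, l = C, e = V, z = C, u = V, q = C, o = V, n = C.

CVCVCVCVC


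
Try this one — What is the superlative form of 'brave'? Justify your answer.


Apply superlative formation (ends in e: add -st): 'brave' -> 'bravest'.

bravest


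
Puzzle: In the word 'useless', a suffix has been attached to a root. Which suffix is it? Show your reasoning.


The word 'useless' = 'use' (root) + '-less' (suffix). The suffix is '-less'.

less


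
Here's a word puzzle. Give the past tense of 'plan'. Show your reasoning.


Apply rule: Double final consonant and add -ed. 'plan' becomes 'planned'.

planned


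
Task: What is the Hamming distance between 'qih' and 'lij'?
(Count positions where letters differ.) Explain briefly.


Alignment:
Position 1: 'q' vs 'l' = DIFFER
Position 2: 'i' vs 'i' = match
Position 3: 'h' vs 'j' = DIFFER
Total differences: 2

2


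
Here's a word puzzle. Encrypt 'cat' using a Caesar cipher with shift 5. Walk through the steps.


Shift each letter by 5: c -> h, a -> f, t -> y. Result: 'hfy'.

hfy


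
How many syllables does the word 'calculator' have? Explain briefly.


Break 'calculator' into syllables: cal-cu-la-tor -> cal | cu | la | tor = 4 syllables

4 syllables


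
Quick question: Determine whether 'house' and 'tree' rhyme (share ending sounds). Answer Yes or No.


Rime (stressed vowel + following sounds) of 'house': -ouse = /aʊs/
Rime of 'tree': -ee = /iː/
/aʊs/ and /iː/ are different ending sounds, so the words do not rhyme.

No


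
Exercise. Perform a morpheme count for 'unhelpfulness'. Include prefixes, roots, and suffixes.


Decomposition: un- (prefix) + help (root) + -ful (suffix) + -ness (suffix) = 4 morpheme(s)

4 morphemes


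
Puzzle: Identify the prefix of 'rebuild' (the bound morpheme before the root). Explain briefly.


The word 'rebuild' = 're' (prefix) + 'build' (root). The prefix is 're'.

re


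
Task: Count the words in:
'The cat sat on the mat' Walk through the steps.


Split into words: The | cat | sat | on | the | mat = 6 words.

6


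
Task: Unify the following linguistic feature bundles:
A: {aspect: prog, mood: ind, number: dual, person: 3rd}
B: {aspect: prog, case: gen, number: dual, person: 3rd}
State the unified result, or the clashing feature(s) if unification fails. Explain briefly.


Compare features:
aspect: A=prog vs B=prog -> unified: prog
case: A=_ vs B=gen -> unified: gen
mood: A=ind vs B=_ -> unified: ind
number: A=dual vs B=dual -> unified: dual
person: A=3rd vs B=3rd -> unified: 3rd
No clashes found.

Unified: {aspect: prog, case: gen, mood: ind, number: dual, person: 3rd}


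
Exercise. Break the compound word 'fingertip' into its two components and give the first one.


Split 'fingertip' into 'finger' + 'tip'. The first part is 'finger'.

finger


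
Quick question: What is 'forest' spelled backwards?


Reverse 'forest' character by character: 'tserof'.

tserof


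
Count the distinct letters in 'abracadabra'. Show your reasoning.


Unique letters in 'abracadabra': {a, b, c, d, r} = 5 distinct letters.

5


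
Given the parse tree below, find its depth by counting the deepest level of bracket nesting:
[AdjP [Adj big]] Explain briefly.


Count bracket nesting levels:
'[' at pos 0: depth = 1
'[' at pos 6: depth = 2
Maximum depth reached: 2

2


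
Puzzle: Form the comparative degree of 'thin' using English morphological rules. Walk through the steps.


Apply comparative formation (double final consonant, add -er): 'thin' -> 'thinner'.

thinner


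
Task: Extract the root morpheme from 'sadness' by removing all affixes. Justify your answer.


Remove suffix '-ness' from 'sadness' to get root 'sad'.

sad


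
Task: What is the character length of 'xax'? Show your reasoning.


Spell out 'xax' and number each letter: x(1), a(2), x(3). Total: 3 letters.

3


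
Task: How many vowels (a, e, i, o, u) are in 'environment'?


Vowels in 'environment': e, i, o, e = 4 vowels.

4


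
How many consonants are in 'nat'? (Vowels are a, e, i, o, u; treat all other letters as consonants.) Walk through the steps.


Consonants in 'nat': n, t = 2 consonants.

2


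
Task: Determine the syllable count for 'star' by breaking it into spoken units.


Break 'star' into syllables: star -> star = 1 syllable

1 syllable


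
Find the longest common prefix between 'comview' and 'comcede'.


Compare from the start: 3 characters match: 'com'. Mismatch at position 4: 'v' vs 'c'.

com


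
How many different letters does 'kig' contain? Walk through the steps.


Unique letters in 'kig': {g, i, k} = 3 distinct letters.

3


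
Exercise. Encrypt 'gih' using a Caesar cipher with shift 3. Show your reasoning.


Shift each letter by 3: g -> j, i -> l, h -> k. Result: 'jlk'.

jlk


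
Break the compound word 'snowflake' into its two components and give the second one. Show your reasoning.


Split 'snowflake' into 'snow' + 'flake'. The second part is 'flake'.

flake


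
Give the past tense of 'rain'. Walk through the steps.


Apply rule: Add -ed. 'rain' becomes 'rained'.

rained


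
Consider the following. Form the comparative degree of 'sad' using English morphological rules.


Apply comparative formation (double final consonant, add -er): 'sad' -> 'sadder'.

sadder


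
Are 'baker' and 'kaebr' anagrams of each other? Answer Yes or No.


Sorted letters of 'baker': 'abekr'
Sorted letters of 'kaebr': 'abekr'
They match.

Yes


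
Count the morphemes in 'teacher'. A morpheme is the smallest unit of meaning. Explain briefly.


Decomposition: teach (root) + -er (suffix) = 2 morpheme(s)

2 morphemes


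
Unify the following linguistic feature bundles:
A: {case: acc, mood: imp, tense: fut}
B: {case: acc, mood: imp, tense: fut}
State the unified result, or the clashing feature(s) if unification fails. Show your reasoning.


Compare features:
case: A=acc vs B=acc -> unified: acc
mood: A=imp vs B=imp -> unified: imp
tense: A=fut vs B=fut -> unified: fut
No clashes found.

Unified: {case: acc, mood: imp, tense: fut}


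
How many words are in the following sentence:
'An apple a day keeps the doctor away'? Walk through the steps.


Split into words: An | apple | a | day | keeps | the | doctor | away = 8 words.

8


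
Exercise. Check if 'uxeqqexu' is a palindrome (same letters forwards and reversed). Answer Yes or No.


Forward: 'uxeqqexu'
Reversed: 'uxeqqexu'
They are identical.

Yes


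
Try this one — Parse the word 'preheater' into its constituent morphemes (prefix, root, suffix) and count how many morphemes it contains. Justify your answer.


Step 1: Identify prefix: 'pre' (meaning: before)
Step 2: Identify root: 'heat'
Step 3: Identify suffix(es): 'er'
Decomposition: pre- (prefix: before) + heat (root) + -er (suffix: one who)
Total morphemes: 3

3 morphemes (pre- (prefix: before) + heat (root) + -er (suffix: one who))


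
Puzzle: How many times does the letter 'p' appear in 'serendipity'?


Letter 'p' in 'serendipity': found at position(s) 8 = 1 occurrence(s).

1


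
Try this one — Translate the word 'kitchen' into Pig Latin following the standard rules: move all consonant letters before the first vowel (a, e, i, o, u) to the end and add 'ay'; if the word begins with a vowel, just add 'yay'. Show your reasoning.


'kitchen': move consonant cluster 'k' to end and add 'ay': 'itchenkay'.

itchenkay


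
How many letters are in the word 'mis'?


Spell out 'mis' and number each letter: m(1), i(2), s(3). Total: 3 letters.

3


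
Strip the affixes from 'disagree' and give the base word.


Remove prefix 'dis' from 'disagree' to get root 'agree'.

agree


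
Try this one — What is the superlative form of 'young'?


Apply superlative formation (add -est): 'young' -> 'youngest'.

youngest


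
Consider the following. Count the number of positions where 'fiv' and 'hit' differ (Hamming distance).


Alignment:
Position 1: 'f' vs 'h' = DIFFER
Position 2: 'i' vs 'i' = match
Position 3: 'v' vs 't' = DIFFER
Total differences: 2

2


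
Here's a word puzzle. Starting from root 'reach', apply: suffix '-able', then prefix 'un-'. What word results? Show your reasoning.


Step 1: Add suffix '-able' to 'reach' = 'reachable'
Step 2: Add prefix 'un-' to 'reachable' = 'unreachable'

unreachable


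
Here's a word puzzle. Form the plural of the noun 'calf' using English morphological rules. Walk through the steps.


Apply rule: Change -f to -ves. 'calf' becomes 'calves'.

calves


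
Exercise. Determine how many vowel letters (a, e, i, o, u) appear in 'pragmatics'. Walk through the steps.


Vowels in 'pragmatics': a, a, i = 3 vowels.

3


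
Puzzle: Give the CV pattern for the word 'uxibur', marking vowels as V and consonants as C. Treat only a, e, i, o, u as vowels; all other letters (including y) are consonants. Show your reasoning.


Letter mapping: u = V, x = C, i = V, b = C, u = V, r = C.

VCVCVC


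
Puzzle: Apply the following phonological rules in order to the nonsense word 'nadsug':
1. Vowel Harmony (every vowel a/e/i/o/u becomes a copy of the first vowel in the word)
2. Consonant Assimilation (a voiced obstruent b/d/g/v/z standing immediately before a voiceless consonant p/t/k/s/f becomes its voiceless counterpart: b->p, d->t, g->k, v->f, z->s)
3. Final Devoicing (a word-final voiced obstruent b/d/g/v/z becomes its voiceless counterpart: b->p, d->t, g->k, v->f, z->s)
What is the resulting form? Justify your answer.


Starting form: 'nadsug'
Rule 1: Vowel Harmony: all vowels become 'a' (matching first vowel). 'nadsug' -> 'nadsag'
Rule 2: Consonant Assimilation: voiced obstruent before voiceless consonant becomes voiceless ('ds' -> 'ts'). 'nadsag' -> 'natsag'
Rule 3: Final Devoicing: word-final voiced obstruent 'g' becomes voiceless 'k'. 'natsag' -> 'natsak'
Final form: 'natsak'

natsak


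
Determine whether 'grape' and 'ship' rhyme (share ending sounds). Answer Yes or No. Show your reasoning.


Rime (stressed vowel + following sounds) of 'grape': -ape = /eɪp/
Rime of 'ship': -ip = /ɪp/
/eɪp/ and /ɪp/ are different ending sounds, so the words do not rhyme.

No


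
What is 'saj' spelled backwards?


Reverse 'saj' character by character: 'jas'.

jas


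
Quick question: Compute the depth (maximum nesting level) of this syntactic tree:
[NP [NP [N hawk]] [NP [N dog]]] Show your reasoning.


Count bracket nesting levels:
'[' at pos 0: depth = 1
'[' at pos 4: depth = 2
'[' at pos 8: depth = 3
'[' at pos 18: depth = 2
'[' at pos 22: depth = 3
Maximum depth reached: 3

3


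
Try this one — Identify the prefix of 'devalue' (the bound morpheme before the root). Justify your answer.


The word 'devalue' = 'de' (prefix) + 'value' (root). The prefix is 'de'.

de


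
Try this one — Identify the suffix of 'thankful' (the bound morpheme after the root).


The word 'thankful' = 'thank' (root) + '-ful' (suffix). The suffix is '-ful'.

ful


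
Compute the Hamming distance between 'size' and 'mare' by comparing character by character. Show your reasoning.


Alignment:
Position 1: 's' vs 'm' = DIFFER
Position 2: 'i' vs 'a' = DIFFER
Position 3: 'z' vs 'r' = DIFFER
Position 4: 'e' vs 'e' = match
Total differences: 3

3


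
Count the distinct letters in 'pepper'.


Unique letters in 'pepper': {e, p, r} = 3 distinct letters.

3


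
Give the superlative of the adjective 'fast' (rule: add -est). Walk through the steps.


Apply superlative formation (add -est): 'fast' -> 'fastest'.

fastest


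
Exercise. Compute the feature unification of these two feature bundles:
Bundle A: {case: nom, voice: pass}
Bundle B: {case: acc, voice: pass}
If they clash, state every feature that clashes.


Compare features:
case: A=nom vs B=acc -> CLASH
voice: A=pass vs B=pass -> unified: pass
Clash detected on feature 'case' (nom vs acc); unification fails.

CLASH on 'case' (nom vs acc)


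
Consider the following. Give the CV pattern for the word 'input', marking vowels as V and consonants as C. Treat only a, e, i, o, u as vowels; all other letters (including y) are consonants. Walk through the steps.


Letter mapping: i = V, n = C, p = C, u = V, t = C.

VCCVC


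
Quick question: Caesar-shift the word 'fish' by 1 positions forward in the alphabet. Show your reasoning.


Shift each letter by 1: f -> g, i -> j, s -> t, h -> i. Result: 'gjti'.

gjti


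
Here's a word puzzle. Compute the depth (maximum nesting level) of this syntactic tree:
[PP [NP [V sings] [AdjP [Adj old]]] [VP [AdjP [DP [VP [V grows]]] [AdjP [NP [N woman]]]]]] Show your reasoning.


Count bracket nesting levels:
'[' at pos 0: depth = 1
'[' at pos 4: depth = 2
'[' at pos 8: depth = 3
'[' at pos 18: depth = 3
'[' at pos 24: depth = 4
'[' at pos 36: depth = 2
'[' at pos 40: depth = 3
'[' at pos 46: depth = 4
'[' at pos 50: depth = 5
'[' at pos 54: depth = 6
'[' at pos 66: depth = 4
'[' at pos 72: depth = 5
'[' at pos 76: depth = 6
Maximum depth reached: 6

6


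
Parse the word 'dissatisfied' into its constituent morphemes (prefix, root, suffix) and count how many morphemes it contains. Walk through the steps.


Step 1: Identify prefix: 'dis' (meaning: not/apart)
Step 2: Identify root: 'satisfy'
Step 3: Identify suffix(es): 'ed'
Decomposition: dis- (prefix: not/apart) + satisfy (root) + -ed (suffix: past)
Total morphemes: 3

3 morphemes (dis- (prefix: not/apart) + satisfy (root) + -ed (suffix: past))


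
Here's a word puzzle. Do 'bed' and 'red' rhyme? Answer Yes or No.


Rime (stressed vowel + following sounds) of 'bed': -ed = /ɛd/
Rime of 'red': -ed = /ɛd/
/ɛd/ and /ɛd/ are the same ending sound, so the words rhyme.

Yes


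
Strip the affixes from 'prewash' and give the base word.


Remove prefix 'pre' from 'prewash' to get root 'wash'.

wash


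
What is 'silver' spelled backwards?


Reverse 'silver' character by character: 'revlis'.

revlis


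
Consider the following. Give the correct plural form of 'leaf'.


Apply rule: Change -f to -ves. 'leaf' becomes 'leaves'.

leaves


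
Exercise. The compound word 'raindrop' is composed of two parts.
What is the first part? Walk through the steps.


Split 'raindrop' into 'rain' + 'drop'. The first part is 'rain'.

rain


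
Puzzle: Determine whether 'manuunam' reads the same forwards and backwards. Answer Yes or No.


Forward: 'manuunam'
Reversed: 'manuunam'
They are identical.

Yes


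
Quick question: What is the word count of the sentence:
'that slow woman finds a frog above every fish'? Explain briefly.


Split into words: that | slow | woman | finds | a | frog | above | every | fish = 9 words.

9


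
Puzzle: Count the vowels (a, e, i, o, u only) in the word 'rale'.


Vowels in 'rale': a, e = 2 vowels.

2


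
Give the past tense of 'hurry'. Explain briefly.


Apply rule: Change -y to -ied. 'hurry' becomes 'hurried'.

hurried


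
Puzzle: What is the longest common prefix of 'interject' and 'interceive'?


Compare from the start: 5 characters match: 'inter'. Mismatch at position 6: 'j' vs 'c'.

inter


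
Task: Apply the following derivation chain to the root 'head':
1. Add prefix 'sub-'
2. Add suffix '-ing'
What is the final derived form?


Step 1: Add prefix 'sub-' to 'head' = 'subhead'
Step 2: Add suffix '-ing' to 'subhead' = 'subheading'

subheading


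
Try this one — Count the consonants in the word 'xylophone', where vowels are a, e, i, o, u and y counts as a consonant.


Consonants in 'xylophone': x, y, l, p, h, n = 6 consonants.

6


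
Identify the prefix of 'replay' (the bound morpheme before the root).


The word 'replay' = 're' (prefix) + 'play' (root). The prefix is 're'.

re


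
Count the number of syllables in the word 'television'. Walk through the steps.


Break 'television' into syllables: tel-e-vi-sion -> tel | e | vi | sion = 4 syllables

4 syllables


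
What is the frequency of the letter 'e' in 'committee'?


Letter 'e' in 'committee': found at position(s) 8, 9 = 2 occurrence(s).

2


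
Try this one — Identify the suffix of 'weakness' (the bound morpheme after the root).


The word 'weakness' = 'weak' (root) + '-ness' (suffix). The suffix is '-ness'.

ness


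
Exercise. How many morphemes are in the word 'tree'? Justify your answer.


Decomposition: tree (free morpheme) = 1 morpheme(s)

1 morphemes


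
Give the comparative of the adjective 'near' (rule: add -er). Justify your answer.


Apply comparative formation (add -er): 'near' -> 'nearer'.

nearer


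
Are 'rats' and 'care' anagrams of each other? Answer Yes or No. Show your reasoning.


Sorted letters of 'rats': 'arst'
Sorted letters of 'care': 'acer'
They do not match.

No


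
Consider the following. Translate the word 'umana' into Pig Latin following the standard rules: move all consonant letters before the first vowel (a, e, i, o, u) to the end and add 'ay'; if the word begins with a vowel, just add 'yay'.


'umana' starts with a vowel, so add 'yay': 'umanayay'.

umanayay


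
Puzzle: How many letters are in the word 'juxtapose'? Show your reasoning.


Spell out 'juxtapose' and number each letter: j(1), u(2), x(3), t(4), a(5), p(6), o(7), s(8), e(9). Total: 9 letters.

9


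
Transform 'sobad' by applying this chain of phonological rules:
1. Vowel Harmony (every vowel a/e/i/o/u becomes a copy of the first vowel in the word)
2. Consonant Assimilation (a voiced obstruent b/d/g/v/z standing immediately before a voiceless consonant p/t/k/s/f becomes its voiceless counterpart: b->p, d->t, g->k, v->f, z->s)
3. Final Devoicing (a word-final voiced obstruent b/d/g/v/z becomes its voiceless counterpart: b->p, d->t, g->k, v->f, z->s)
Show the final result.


Starting form: 'sobad'
Rule 1: Vowel Harmony: all vowels become 'o' (matching first vowel). 'sobad' -> 'sobod'
Rule 2: Consonant Assimilation: no voiced obstruent (b/d/g/v/z) stands immediately before a voiceless consonant (p/t/k/s/f). No change.
Rule 3: Final Devoicing: word-final voiced obstruent 'd' becomes voiceless 't'. 'sobod' -> 'sobot'
Final form: 'sobot'

sobot


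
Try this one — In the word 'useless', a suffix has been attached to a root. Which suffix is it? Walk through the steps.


The word 'useless' = 'use' (root) + '-less' (suffix). The suffix is '-less'.

less


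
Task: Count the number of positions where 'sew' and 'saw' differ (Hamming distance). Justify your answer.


Alignment:
Position 1: 's' vs 's' = match
Position 2: 'e' vs 'a' = DIFFER
Position 3: 'w' vs 'w' = match
Total differences: 1

1


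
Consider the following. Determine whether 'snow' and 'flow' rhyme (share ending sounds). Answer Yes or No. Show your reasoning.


Rime (stressed vowel + following sounds) of 'snow': -ow = /oʊ/
Rime of 'flow': -ow = /oʊ/
/oʊ/ and /oʊ/ are the same ending sound, so the words rhyme.

Yes


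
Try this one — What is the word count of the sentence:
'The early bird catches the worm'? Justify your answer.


Split into words: The | early | bird | catches | the | worm = 6 words.

6


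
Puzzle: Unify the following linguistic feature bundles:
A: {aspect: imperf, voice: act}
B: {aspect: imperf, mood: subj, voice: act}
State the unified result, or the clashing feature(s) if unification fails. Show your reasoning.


Compare features:
aspect: A=imperf vs B=imperf -> unified: imperf
mood: A=_ vs B=subj -> unified: subj
voice: A=act vs B=act -> unified: act
No clashes found.

Unified: {aspect: imperf, mood: subj, voice: act}


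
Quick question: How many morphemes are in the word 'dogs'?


Decomposition: dog (root) + -s (plural) = 2 morpheme(s)

2 morphemes


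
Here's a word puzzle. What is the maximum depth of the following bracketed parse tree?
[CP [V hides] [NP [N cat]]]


Count bracket nesting levels:
'[' at pos 0: depth = 1
'[' at pos 4: depth = 2
'[' at pos 14: depth = 2
'[' at pos 18: depth = 3
Maximum depth reached: 3

3
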